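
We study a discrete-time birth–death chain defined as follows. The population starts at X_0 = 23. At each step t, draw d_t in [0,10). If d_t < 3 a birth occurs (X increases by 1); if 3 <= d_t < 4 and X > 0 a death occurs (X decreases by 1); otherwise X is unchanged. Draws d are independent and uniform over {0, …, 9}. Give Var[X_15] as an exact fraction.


27/5

X can drop by at most 1 per step and X_0 = 23 > T = 15, so X_t >= 23 − t >= 8 > 0 for every t <= 15: the floor at 0 (the 'and X > 0' condition) never binds. Hence X_15 = X_0 + Σ_{t<15} Y_t with i.i.d. increments Y_t = y(d_t) ∈ {+1, −1, 0}.
Outcome values over d=0..9: [1, 1, 1, -1, 0, 0, 0, 0, 0, 0]
Σy = 2, Σy² = 4, M = 10
μ = 2/10 = 1/5,  σ² = 4/10 − (1/5)² = 9/25
Independent increments: Var[X_15] = 15·σ² = 15·(9/25) = 27/5


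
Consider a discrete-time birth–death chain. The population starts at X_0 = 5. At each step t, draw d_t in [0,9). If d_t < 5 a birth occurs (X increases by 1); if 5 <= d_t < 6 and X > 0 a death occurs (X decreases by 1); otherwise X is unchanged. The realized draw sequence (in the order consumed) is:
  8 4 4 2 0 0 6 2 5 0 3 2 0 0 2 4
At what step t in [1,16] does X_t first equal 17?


t=0: X=5, d=8 → hold, X_1=5
t=1: X=5, d=4 → birth, X_2=6
t=2: X=6, d=4 → birth, X_3=7
t=3: X=7, d=2 → birth, X_4=8
t=4: X=8, d=0 → birth, X_5=9
t=5: X=9, d=0 → birth, X_6=10
t=6: X=10, d=6 → hold, X_7=10
t=7: X=10, d=2 → birth, X_8=11
t=8: X=11, d=5 → death, X_9=10
t=9: X=10, d=0 → birth, X_10=11
t=10: X=11, d=3 → birth, X_11=12
t=11: X=12, d=2 → birth, X_12=13
t=12: X=13, d=0 → birth, X_13=14
t=13: X=14, d=0 → birth, X_14=15
t=14: X=15, d=2 → birth, X_15=16
t=15: X=16, d=4 → birth, X_16=17

16


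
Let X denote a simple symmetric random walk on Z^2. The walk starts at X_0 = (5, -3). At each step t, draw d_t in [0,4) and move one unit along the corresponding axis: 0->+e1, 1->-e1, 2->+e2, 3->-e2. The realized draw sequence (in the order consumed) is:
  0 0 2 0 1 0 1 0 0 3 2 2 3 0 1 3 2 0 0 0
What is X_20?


(12, -2)

t=0: X=(5, -3), d=0 → +e1, X_1=(6, -3)
t=1: X=(6, -3), d=0 → +e1, X_2=(7, -3)
t=2: X=(7, -3), d=2 → +e2, X_3=(7, -2)
t=3: X=(7, -2), d=0 → +e1, X_4=(8, -2)
t=4: X=(8, -2), d=1 → -e1, X_5=(7, -2)
t=5: X=(7, -2), d=0 → +e1, X_6=(8, -2)
t=6: X=(8, -2), d=1 → -e1, X_7=(7, -2)
t=7: X=(7, -2), d=0 → +e1, X_8=(8, -2)
t=8: X=(8, -2), d=0 → +e1, X_9=(9, -2)
t=9: X=(9, -2), d=3 → -e2, X_10=(9, -3)
t=10: X=(9, -3), d=2 → +e2, X_11=(9, -2)
t=11: X=(9, -2), d=2 → +e2, X_12=(9, -1)
t=12: X=(9, -1), d=3 → -e2, X_13=(9, -2)
t=13: X=(9, -2), d=0 → +e1, X_14=(10, -2)
t=14: X=(10, -2), d=1 → -e1, X_15=(9, -2)
t=15: X=(9, -2), d=3 → -e2, X_16=(9, -3)
t=16: X=(9, -3), d=2 → +e2, X_17=(9, -2)
t=17: X=(9, -2), d=0 → +e1, X_18=(10, -2)
t=18: X=(10, -2), d=0 → +e1, X_19=(11, -2)
t=19: X=(11, -2), d=0 → +e1, X_20=(12, -2)


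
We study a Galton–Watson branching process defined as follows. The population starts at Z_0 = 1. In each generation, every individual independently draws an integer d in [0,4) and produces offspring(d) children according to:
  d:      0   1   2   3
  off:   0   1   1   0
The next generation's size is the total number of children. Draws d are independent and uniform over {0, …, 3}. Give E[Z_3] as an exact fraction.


1/8

Outcome values over d=0..3: [0, 1, 1, 0]
Σy = 2, Σy² = 2, M = 4
μ = 2/4 = 1/2,  σ² = 2/4 − (1/2)² = 1/4
E[Z_0] = 1
E[Z_1] = 1/2·E[Z_0] = 1/2
E[Z_2] = 1/2·E[Z_1] = 1/4
E[Z_3] = 1/2·E[Z_2] = 1/8


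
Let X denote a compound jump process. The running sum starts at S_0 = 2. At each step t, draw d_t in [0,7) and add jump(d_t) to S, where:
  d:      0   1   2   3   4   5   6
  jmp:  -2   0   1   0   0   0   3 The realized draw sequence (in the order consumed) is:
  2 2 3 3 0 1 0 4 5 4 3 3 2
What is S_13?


1

t=0: S=2, d=2, jump=1, S_1=3
t=1: S=3, d=2, jump=1, S_2=4
t=2: S=4, d=3, jump=0, S_3=4
t=3: S=4, d=3, jump=0, S_4=4
t=4: S=4, d=0, jump=-2, S_5=2
t=5: S=2, d=1, jump=0, S_6=2
t=6: S=2, d=0, jump=-2, S_7=0
t=7: S=0, d=4, jump=0, S_8=0
t=8: S=0, d=5, jump=0, S_9=0
t=9: S=0, d=4, jump=0, S_10=0
t=10: S=0, d=3, jump=0, S_11=0
t=11: S=0, d=3, jump=0, S_12=0
t=12: S=0, d=2, jump=1, S_13=1


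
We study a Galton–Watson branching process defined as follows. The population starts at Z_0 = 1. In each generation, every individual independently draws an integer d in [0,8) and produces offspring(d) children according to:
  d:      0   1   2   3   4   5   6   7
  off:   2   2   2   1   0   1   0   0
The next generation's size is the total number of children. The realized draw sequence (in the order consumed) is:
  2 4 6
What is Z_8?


0

gen 0: Z_0=1, draws=[2], offspring=[2], Z_1=2
gen 1: Z_1=2, draws=[4, 6], offspring=[0, 0], Z_2=0
gen 2: Z_2=0, draws=[], offspring=[], Z_3=0
gen 3: Z_3=0, draws=[], offspring=[], Z_4=0
gen 4: Z_4=0, draws=[], offspring=[], Z_5=0
gen 5: Z_5=0, draws=[], offspring=[], Z_6=0
gen 6: Z_6=0, draws=[], offspring=[], Z_7=0
gen 7: Z_7=0, draws=[], offspring=[], Z_8=0


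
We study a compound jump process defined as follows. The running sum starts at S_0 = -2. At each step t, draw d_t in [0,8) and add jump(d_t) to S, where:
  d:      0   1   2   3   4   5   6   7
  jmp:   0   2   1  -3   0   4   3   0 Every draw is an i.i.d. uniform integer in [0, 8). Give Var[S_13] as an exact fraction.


Outcome values over d=0..7: [0, 2, 1, -3, 0, 4, 3, 0]
Σy = 7, Σy² = 39, M = 8
μ = 7/8 = 7/8,  σ² = 39/8 − (7/8)² = 263/64
Independent increments: Var[S_13] = 13·σ² = 13·(263/64) = 3419/64

3419/64


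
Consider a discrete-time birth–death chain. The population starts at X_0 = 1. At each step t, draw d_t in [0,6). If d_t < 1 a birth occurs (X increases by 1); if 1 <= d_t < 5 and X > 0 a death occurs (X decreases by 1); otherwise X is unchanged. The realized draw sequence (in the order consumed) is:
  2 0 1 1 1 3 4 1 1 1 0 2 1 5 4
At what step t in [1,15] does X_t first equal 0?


1

t=0: X=1, d=2 → death, X_1=0
t=1: X=0, d=0 → birth, X_2=1
t=2: X=1, d=1 → death, X_3=0
t=3: X=0, d=1 → hold, X_4=0
t=4: X=0, d=1 → hold, X_5=0
t=5: X=0, d=3 → hold, X_6=0
t=6: X=0, d=4 → hold, X_7=0
t=7: X=0, d=1 → hold, X_8=0
t=8: X=0, d=1 → hold, X_9=0
t=9: X=0, d=1 → hold, X_10=0
t=10: X=0, d=0 → birth, X_11=1
t=11: X=1, d=2 → death, X_12=0
t=12: X=0, d=1 → hold, X_13=0
t=13: X=0, d=5 → hold, X_14=0
t=14: X=0, d=4 → hold, X_15=0


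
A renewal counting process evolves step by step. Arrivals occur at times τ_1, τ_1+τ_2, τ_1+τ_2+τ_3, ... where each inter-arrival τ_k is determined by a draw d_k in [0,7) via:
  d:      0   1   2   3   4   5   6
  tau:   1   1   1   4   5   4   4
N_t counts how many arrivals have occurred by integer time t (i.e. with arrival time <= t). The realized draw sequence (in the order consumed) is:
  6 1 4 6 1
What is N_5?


2

draw d_1=6: τ_1=4, arrival time A_1=4
draw d_2=1: τ_2=1, arrival time A_2=5
draw d_3=4: τ_3=5, arrival time A_3=10
draw d_4=6: τ_4=4, arrival time A_4=14
draw d_5=1: τ_5=1, arrival time A_5=15
N_t over t=0..5: 0:0 1:0 2:0 3:0 4:1 5:2


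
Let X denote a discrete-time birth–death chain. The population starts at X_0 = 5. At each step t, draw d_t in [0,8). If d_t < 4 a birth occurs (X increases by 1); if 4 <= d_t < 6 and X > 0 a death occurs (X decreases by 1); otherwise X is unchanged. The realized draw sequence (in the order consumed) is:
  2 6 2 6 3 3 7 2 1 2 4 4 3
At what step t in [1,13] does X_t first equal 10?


t=0: X=5, d=2 → birth, X_1=6
t=1: X=6, d=6 → hold, X_2=6
t=2: X=6, d=2 → birth, X_3=7
t=3: X=7, d=6 → hold, X_4=7
t=4: X=7, d=3 → birth, X_5=8
t=5: X=8, d=3 → birth, X_6=9
t=6: X=9, d=7 → hold, X_7=9
t=7: X=9, d=2 → birth, X_8=10
t=8: X=10, d=1 → birth, X_9=11
t=9: X=11, d=2 → birth, X_10=12
t=10: X=12, d=4 → death, X_11=11
t=11: X=11, d=4 → death, X_12=10
t=12: X=10, d=3 → birth, X_13=11

8


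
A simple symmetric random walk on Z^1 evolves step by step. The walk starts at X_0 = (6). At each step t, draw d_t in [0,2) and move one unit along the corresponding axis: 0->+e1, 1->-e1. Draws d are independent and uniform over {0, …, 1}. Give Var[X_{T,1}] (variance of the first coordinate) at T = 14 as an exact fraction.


Outcome values over d=0..1: [1, -1]
Σy = 0, Σy² = 2, M = 2
μ = 0/2 = 0,  σ² = 2/2 − (0)² = 1
Independent increments: Var[X_14] = 14·σ² = 14·(1) = 14

14


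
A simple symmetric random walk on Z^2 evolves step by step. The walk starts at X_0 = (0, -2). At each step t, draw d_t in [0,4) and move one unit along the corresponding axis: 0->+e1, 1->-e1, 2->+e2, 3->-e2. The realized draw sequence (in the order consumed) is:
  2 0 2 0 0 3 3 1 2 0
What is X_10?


(3, -1)

t=0: X=(0, -2), d=2 → +e2, X_1=(0, -1)
t=1: X=(0, -1), d=0 → +e1, X_2=(1, -1)
t=2: X=(1, -1), d=2 → +e2, X_3=(1, 0)
t=3: X=(1, 0), d=0 → +e1, X_4=(2, 0)
t=4: X=(2, 0), d=0 → +e1, X_5=(3, 0)
t=5: X=(3, 0), d=3 → -e2, X_6=(3, -1)
t=6: X=(3, -1), d=3 → -e2, X_7=(3, -2)
t=7: X=(3, -2), d=1 → -e1, X_8=(2, -2)
t=8: X=(2, -2), d=2 → +e2, X_9=(2, -1)
t=9: X=(2, -1), d=0 → +e1, X_10=(3, -1)


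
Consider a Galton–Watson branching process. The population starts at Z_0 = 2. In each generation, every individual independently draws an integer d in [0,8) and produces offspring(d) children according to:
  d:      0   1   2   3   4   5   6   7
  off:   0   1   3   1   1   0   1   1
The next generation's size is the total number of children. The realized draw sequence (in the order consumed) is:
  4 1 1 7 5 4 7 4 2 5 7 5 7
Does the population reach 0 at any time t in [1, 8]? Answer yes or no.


no

gen 0: Z_0=2, draws=[4, 1], offspring=[1, 1], Z_1=2
gen 1: Z_1=2, draws=[1, 7], offspring=[1, 1], Z_2=2
gen 2: Z_2=2, draws=[5, 4], offspring=[0, 1], Z_3=1
gen 3: Z_3=1, draws=[7], offspring=[1], Z_4=1
gen 4: Z_4=1, draws=[4], offspring=[1], Z_5=1
gen 5: Z_5=1, draws=[2], offspring=[3], Z_6=3
gen 6: Z_6=3, draws=[5, 7, 5], offspring=[0, 1, 0], Z_7=1
gen 7: Z_7=1, draws=[7], offspring=[1], Z_8=1


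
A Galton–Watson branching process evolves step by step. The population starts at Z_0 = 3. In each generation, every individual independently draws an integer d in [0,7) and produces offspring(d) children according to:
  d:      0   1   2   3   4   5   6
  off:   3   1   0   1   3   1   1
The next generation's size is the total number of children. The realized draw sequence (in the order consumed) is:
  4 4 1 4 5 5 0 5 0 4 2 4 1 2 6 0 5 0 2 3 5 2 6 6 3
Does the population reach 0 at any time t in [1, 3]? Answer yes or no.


gen 0: Z_0=3, draws=[4, 4, 1], offspring=[3, 3, 1], Z_1=7
gen 1: Z_1=7, draws=[4, 5, 5, 0, 5, 0, 4], offspring=[3, 1, 1, 3, 1, 3, 3], Z_2=15
gen 2: Z_2=15, draws=[2, 4, 1, 2, 6, 0, 5, 0, 2, 3, 5, 2, 6, 6, 3], offspring=[0, 3, 1, 0, 1, 3, 1, 3, 0, 1, 1, 0, 1, 1, 1], Z_3=17

no


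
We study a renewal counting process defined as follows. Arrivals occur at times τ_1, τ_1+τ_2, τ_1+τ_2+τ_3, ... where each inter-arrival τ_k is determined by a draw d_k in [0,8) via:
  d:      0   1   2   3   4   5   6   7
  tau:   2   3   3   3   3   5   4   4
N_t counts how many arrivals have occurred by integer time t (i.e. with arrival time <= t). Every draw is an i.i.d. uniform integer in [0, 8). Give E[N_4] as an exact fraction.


57/64

Inter-arrival values over d=0..7: [2, 3, 3, 3, 3, 5, 4, 4]
Each d has probability 1/8, so the pmf of τ is: f(2) = 1/8, f(3) = 1/2, f(4) = 1/4, f(5) = 1/8
Renewal equation for m(n) = E[N_n]: condition on τ_1 = k (if k <= n, one arrival plus a fresh copy on the remaining n−k steps): m(n) = F(n) + Σ_{k<=n} f(k)·m(n−k), where F(n) = P(τ <= n) and m(0) = 0
m(1) = F(1) = 0
m(2) = F(2) = 1/8
m(3) = F(3) = 5/8
m(4) = F(4) + f(2)·m(2) = 7/8 + 1/8·1/8 = 57/64
E[N_4] = m(4) = 57/64


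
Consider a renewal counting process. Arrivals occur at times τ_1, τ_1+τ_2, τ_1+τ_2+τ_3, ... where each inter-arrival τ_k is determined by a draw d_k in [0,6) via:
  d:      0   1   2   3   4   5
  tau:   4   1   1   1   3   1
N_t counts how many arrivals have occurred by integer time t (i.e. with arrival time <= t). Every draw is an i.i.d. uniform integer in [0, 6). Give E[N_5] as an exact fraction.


Inter-arrival values over d=0..5: [4, 1, 1, 1, 3, 1]
Each d has probability 1/6, so the pmf of τ is: f(1) = 2/3, f(3) = 1/6, f(4) = 1/6
Renewal equation for m(n) = E[N_n]: condition on τ_1 = k (if k <= n, one arrival plus a fresh copy on the remaining n−k steps): m(n) = F(n) + Σ_{k<=n} f(k)·m(n−k), where F(n) = P(τ <= n) and m(0) = 0
m(1) = F(1) = 2/3
m(2) = F(2) + f(1)·m(1) = 2/3 + 2/3·2/3 = 10/9
m(3) = F(3) + f(1)·m(2) = 5/6 + 2/3·10/9 = 85/54
m(4) = F(4) + f(1)·m(3) + f(3)·m(1) = 1 + 2/3·85/54 + 1/6·2/3 = 175/81
m(5) = F(5) + f(1)·m(4) + f(3)·m(2) + f(4)·m(1) = 1 + 2/3·175/81 + 1/6·10/9 + 1/6·2/3 = 665/243
E[N_5] = m(5) = 665/243

665/243


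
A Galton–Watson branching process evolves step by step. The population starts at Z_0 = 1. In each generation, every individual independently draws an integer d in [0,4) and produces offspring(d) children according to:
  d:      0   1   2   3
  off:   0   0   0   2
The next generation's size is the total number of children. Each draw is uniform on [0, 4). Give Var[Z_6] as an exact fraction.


Outcome values over d=0..3: [0, 0, 0, 2]
Σy = 2, Σy² = 4, M = 4
μ = 2/4 = 1/2,  σ² = 4/4 − (1/2)² = 3/4
V_0 = 0, E_0 = 1
V_1 = 3/4·E_0 + (1/2)²·V_0 = 3/4;  E_1 = 1/2
V_2 = 3/4·E_1 + (1/2)²·V_1 = 9/16;  E_2 = 1/4
V_3 = 3/4·E_2 + (1/2)²·V_2 = 21/64;  E_3 = 1/8
V_4 = 3/4·E_3 + (1/2)²·V_3 = 45/256;  E_4 = 1/16
V_5 = 3/4·E_4 + (1/2)²·V_4 = 93/1024;  E_5 = 1/32
V_6 = 3/4·E_5 + (1/2)²·V_5 = 189/4096;  E_6 = 1/64

189/4096


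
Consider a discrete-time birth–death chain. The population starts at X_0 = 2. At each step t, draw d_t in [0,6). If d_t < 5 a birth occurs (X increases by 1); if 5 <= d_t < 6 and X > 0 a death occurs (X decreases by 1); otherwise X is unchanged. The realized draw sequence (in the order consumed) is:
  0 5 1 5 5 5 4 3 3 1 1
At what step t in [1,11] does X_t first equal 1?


t=0: X=2, d=0 → birth, X_1=3
t=1: X=3, d=5 → death, X_2=2
t=2: X=2, d=1 → birth, X_3=3
t=3: X=3, d=5 → death, X_4=2
t=4: X=2, d=5 → death, X_5=1
t=5: X=1, d=5 → death, X_6=0
t=6: X=0, d=4 → birth, X_7=1
t=7: X=1, d=3 → birth, X_8=2
t=8: X=2, d=3 → birth, X_9=3
t=9: X=3, d=1 → birth, X_10=4
t=10: X=4, d=1 → birth, X_11=5

5


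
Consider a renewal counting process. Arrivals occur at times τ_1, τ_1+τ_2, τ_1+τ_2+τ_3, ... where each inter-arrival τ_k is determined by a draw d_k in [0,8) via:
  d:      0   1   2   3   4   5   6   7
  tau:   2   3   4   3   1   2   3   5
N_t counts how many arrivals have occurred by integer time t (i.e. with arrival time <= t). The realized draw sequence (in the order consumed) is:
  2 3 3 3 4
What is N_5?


1

draw d_1=2: τ_1=4, arrival time A_1=4
draw d_2=3: τ_2=3, arrival time A_2=7
draw d_3=3: τ_3=3, arrival time A_3=10
draw d_4=3: τ_4=3, arrival time A_4=13
draw d_5=4: τ_5=1, arrival time A_5=14
N_t over t=0..5: 0:0 1:0 2:0 3:0 4:1 5:1


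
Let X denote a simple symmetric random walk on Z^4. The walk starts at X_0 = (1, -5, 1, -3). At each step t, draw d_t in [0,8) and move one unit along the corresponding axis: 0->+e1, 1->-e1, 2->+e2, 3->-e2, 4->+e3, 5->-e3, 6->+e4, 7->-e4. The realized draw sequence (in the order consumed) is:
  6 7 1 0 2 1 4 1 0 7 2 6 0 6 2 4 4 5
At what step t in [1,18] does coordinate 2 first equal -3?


t=0: X=(1, -5, 1, -3), d=6 → +e4, X_1=(1, -5, 1, -2)
t=1: X=(1, -5, 1, -2), d=7 → -e4, X_2=(1, -5, 1, -3)
t=2: X=(1, -5, 1, -3), d=1 → -e1, X_3=(0, -5, 1, -3)
t=3: X=(0, -5, 1, -3), d=0 → +e1, X_4=(1, -5, 1, -3)
t=4: X=(1, -5, 1, -3), d=2 → +e2, X_5=(1, -4, 1, -3)
t=5: X=(1, -4, 1, -3), d=1 → -e1, X_6=(0, -4, 1, -3)
t=6: X=(0, -4, 1, -3), d=4 → +e3, X_7=(0, -4, 2, -3)
t=7: X=(0, -4, 2, -3), d=1 → -e1, X_8=(-1, -4, 2, -3)
t=8: X=(-1, -4, 2, -3), d=0 → +e1, X_9=(0, -4, 2, -3)
t=9: X=(0, -4, 2, -3), d=7 → -e4, X_10=(0, -4, 2, -4)
t=10: X=(0, -4, 2, -4), d=2 → +e2, X_11=(0, -3, 2, -4)
t=11: X=(0, -3, 2, -4), d=6 → +e4, X_12=(0, -3, 2, -3)
t=12: X=(0, -3, 2, -3), d=0 → +e1, X_13=(1, -3, 2, -3)
t=13: X=(1, -3, 2, -3), d=6 → +e4, X_14=(1, -3, 2, -2)
t=14: X=(1, -3, 2, -2), d=2 → +e2, X_15=(1, -2, 2, -2)
t=15: X=(1, -2, 2, -2), d=4 → +e3, X_16=(1, -2, 3, -2)
t=16: X=(1, -2, 3, -2), d=4 → +e3, X_17=(1, -2, 4, -2)
t=17: X=(1, -2, 4, -2), d=5 → -e3, X_18=(1, -2, 3, -2)

11


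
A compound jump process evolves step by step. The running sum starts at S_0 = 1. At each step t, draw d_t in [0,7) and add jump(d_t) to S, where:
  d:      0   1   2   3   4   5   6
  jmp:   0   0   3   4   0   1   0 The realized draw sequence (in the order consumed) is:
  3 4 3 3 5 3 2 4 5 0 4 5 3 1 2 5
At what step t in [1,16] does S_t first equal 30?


15

t=0: S=1, d=3, jump=4, S_1=5
t=1: S=5, d=4, jump=0, S_2=5
t=2: S=5, d=3, jump=4, S_3=9
t=3: S=9, d=3, jump=4, S_4=13
t=4: S=13, d=5, jump=1, S_5=14
t=5: S=14, d=3, jump=4, S_6=18
t=6: S=18, d=2, jump=3, S_7=21
t=7: S=21, d=4, jump=0, S_8=21
t=8: S=21, d=5, jump=1, S_9=22
t=9: S=22, d=0, jump=0, S_10=22
t=10: S=22, d=4, jump=0, S_11=22
t=11: S=22, d=5, jump=1, S_12=23
t=12: S=23, d=3, jump=4, S_13=27
t=13: S=27, d=1, jump=0, S_14=27
t=14: S=27, d=2, jump=3, S_15=30
t=15: S=30, d=5, jump=1, S_16=31


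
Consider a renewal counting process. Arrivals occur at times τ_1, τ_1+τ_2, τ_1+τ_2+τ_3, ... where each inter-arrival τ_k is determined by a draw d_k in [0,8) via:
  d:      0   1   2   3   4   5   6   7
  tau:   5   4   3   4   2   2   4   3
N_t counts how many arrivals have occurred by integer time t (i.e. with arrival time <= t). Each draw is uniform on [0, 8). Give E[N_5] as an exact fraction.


19/16

Inter-arrival values over d=0..7: [5, 4, 3, 4, 2, 2, 4, 3]
Each d has probability 1/8, so the pmf of τ is: f(2) = 1/4, f(3) = 1/4, f(4) = 3/8, f(5) = 1/8
Renewal equation for m(n) = E[N_n]: condition on τ_1 = k (if k <= n, one arrival plus a fresh copy on the remaining n−k steps): m(n) = F(n) + Σ_{k<=n} f(k)·m(n−k), where F(n) = P(τ <= n) and m(0) = 0
m(1) = F(1) = 0
m(2) = F(2) = 1/4
m(3) = F(3) = 1/2
m(4) = F(4) + f(2)·m(2) = 7/8 + 1/4·1/4 = 15/16
m(5) = F(5) + f(2)·m(3) + f(3)·m(2) = 1 + 1/4·1/2 + 1/4·1/4 = 19/16
E[N_5] = m(5) = 19/16


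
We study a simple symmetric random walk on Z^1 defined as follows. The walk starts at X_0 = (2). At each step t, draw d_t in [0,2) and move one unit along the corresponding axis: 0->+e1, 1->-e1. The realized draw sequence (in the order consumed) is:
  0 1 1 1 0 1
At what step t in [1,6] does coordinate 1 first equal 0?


t=0: X=(2), d=0 → +e1, X_1=(3)
t=1: X=(3), d=1 → -e1, X_2=(2)
t=2: X=(2), d=1 → -e1, X_3=(1)
t=3: X=(1), d=1 → -e1, X_4=(0)
t=4: X=(0), d=0 → +e1, X_5=(1)
t=5: X=(1), d=1 → -e1, X_6=(0)

4


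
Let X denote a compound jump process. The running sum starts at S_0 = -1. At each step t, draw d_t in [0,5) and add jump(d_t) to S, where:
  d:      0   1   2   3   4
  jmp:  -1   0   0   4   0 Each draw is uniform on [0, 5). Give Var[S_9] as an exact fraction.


Outcome values over d=0..4: [-1, 0, 0, 4, 0]
Σy = 3, Σy² = 17, M = 5
μ = 3/5 = 3/5,  σ² = 17/5 − (3/5)² = 76/25
Independent increments: Var[S_9] = 9·σ² = 9·(76/25) = 684/25

684/25


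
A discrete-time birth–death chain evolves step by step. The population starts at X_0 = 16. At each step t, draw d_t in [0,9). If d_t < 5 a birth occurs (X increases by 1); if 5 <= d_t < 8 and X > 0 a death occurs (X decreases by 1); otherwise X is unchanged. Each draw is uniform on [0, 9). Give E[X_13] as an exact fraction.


170/9

X can drop by at most 1 per step and X_0 = 16 > T = 13, so X_t >= 16 − t >= 3 > 0 for every t <= 13: the floor at 0 (the 'and X > 0' condition) never binds. Hence X_13 = X_0 + Σ_{t<13} Y_t with i.i.d. increments Y_t = y(d_t) ∈ {+1, −1, 0}.
Outcome values over d=0..8: [1, 1, 1, 1, 1, -1, -1, -1, 0]
Σy = 2, Σy² = 8, M = 9
μ = 2/9 = 2/9,  σ² = 8/9 − (2/9)² = 68/81
E[X_13] = 16 + 13·(2/9) = 170/9


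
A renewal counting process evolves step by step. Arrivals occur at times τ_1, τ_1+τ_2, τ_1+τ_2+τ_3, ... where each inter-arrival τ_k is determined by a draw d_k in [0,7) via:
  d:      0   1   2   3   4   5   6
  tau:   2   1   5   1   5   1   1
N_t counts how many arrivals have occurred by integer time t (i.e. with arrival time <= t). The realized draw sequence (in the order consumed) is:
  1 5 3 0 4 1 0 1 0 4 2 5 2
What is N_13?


7

draw d_1=1: τ_1=1, arrival time A_1=1
draw d_2=5: τ_2=1, arrival time A_2=2
draw d_3=3: τ_3=1, arrival time A_3=3
draw d_4=0: τ_4=2, arrival time A_4=5
draw d_5=4: τ_5=5, arrival time A_5=10
draw d_6=1: τ_6=1, arrival time A_6=11
draw d_7=0: τ_7=2, arrival time A_7=13
draw d_8=1: τ_8=1, arrival time A_8=14
draw d_9=0: τ_9=2, arrival time A_9=16
draw d_10=4: τ_10=5, arrival time A_10=21
draw d_11=2: τ_11=5, arrival time A_11=26
draw d_12=5: τ_12=1, arrival time A_12=27
draw d_13=2: τ_13=5, arrival time A_13=32
N_t over t=0..13: 0:0 1:1 2:2 3:3 4:3 5:4 6:4 7:4 8:4 9:4 10:5 11:6 12:6 13:7


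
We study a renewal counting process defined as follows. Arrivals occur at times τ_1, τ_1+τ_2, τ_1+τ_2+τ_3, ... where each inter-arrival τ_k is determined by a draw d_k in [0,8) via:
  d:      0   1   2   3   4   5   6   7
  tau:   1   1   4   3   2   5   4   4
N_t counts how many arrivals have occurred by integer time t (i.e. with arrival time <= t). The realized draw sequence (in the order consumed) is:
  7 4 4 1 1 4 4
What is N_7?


2

draw d_1=7: τ_1=4, arrival time A_1=4
draw d_2=4: τ_2=2, arrival time A_2=6
draw d_3=4: τ_3=2, arrival time A_3=8
draw d_4=1: τ_4=1, arrival time A_4=9
draw d_5=1: τ_5=1, arrival time A_5=10
draw d_6=4: τ_6=2, arrival time A_6=12
draw d_7=4: τ_7=2, arrival time A_7=14
N_t over t=0..7: 0:0 1:0 2:0 3:0 4:1 5:1 6:2 7:2


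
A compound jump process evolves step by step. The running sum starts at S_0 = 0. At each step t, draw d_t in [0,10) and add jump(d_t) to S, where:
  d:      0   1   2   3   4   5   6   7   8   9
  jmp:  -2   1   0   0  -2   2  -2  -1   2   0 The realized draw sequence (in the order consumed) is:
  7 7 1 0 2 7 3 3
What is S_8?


-4

t=0: S=0, d=7, jump=-1, S_1=-1
t=1: S=-1, d=7, jump=-1, S_2=-2
t=2: S=-2, d=1, jump=1, S_3=-1
t=3: S=-1, d=0, jump=-2, S_4=-3
t=4: S=-3, d=2, jump=0, S_5=-3
t=5: S=-3, d=7, jump=-1, S_6=-4
t=6: S=-4, d=3, jump=0, S_7=-4
t=7: S=-4, d=3, jump=0, S_8=-4


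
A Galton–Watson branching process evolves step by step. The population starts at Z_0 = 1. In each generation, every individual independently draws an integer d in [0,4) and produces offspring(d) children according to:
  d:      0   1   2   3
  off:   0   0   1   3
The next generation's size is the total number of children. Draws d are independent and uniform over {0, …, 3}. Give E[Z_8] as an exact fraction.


Outcome values over d=0..3: [0, 0, 1, 3]
Σy = 4, Σy² = 10, M = 4
μ = 4/4 = 1,  σ² = 10/4 − (1)² = 3/2
E[Z_0] = 1
E[Z_1] = 1·E[Z_0] = 1
E[Z_2] = 1·E[Z_1] = 1
E[Z_3] = 1·E[Z_2] = 1
E[Z_4] = 1·E[Z_3] = 1
E[Z_5] = 1·E[Z_4] = 1
E[Z_6] = 1·E[Z_5] = 1
E[Z_7] = 1·E[Z_6] = 1
E[Z_8] = 1·E[Z_7] = 1

1


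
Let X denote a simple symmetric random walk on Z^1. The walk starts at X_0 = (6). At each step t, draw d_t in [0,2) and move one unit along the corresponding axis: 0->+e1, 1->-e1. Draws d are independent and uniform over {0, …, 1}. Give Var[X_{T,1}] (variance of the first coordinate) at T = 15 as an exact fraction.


Outcome values over d=0..1: [1, -1]
Σy = 0, Σy² = 2, M = 2
μ = 0/2 = 0,  σ² = 2/2 − (0)² = 1
Independent increments: Var[X_15] = 15·σ² = 15·(1) = 15

15


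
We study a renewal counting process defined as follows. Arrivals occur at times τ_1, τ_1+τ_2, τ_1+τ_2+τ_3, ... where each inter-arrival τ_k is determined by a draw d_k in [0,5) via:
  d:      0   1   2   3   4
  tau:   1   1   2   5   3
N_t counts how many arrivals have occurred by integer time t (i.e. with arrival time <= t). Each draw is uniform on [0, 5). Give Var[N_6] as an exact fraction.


Inter-arrival values over d=0..4: [1, 1, 2, 5, 3]
Each d has probability 1/5, so the pmf of τ is: f(1) = 2/5, f(2) = 1/5, f(3) = 1/5, f(5) = 1/5
Let p_n(j) = P(N_n = j), with p_0 = [1]. Condition on τ_1: p_n(0) = P(τ > n), and for j >= 1, p_n(j) = Σ_{k<=n} f(k)·p_{n−k}(j−1)
p_1 = [3/5, 2/5]  (j = 0..1)
p_2 = [2/5, 11/25, 4/25]  (j = 0..2)
p_3 = [1/5, 12/25, 32/125, 8/125]  (j = 0..3)
p_4 = [1/5, 7/25, 9/25, 84/625, 16/625]  (j = 0..4)
p_5 = [0, 2/5, 37/125, 142/625, 208/3125, 32/3125]  (j = 0..5)
p_6 = [0, 1/5, 49/125, 151/625, 408/3125, 496/15625, 64/15625]  (j = 0..6)
E[N_6] = Σ j·p_6(j) = 37724/15625;  E[N_6²] = Σ j²·p_6(j) = 108944/15625
Var[N_6] = 108944/15625 − (37724/15625)² = 279149824/244140625

279149824/244140625


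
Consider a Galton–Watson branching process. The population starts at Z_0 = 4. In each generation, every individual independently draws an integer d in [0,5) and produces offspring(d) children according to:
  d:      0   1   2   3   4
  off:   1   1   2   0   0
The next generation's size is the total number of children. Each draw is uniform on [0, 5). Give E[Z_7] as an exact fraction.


Outcome values over d=0..4: [1, 1, 2, 0, 0]
Σy = 4, Σy² = 6, M = 5
μ = 4/5 = 4/5,  σ² = 6/5 − (4/5)² = 14/25
E[Z_0] = 4
E[Z_1] = 4/5·E[Z_0] = 16/5
E[Z_2] = 4/5·E[Z_1] = 64/25
E[Z_3] = 4/5·E[Z_2] = 256/125
E[Z_4] = 4/5·E[Z_3] = 1024/625
E[Z_5] = 4/5·E[Z_4] = 4096/3125
E[Z_6] = 4/5·E[Z_5] = 16384/15625
E[Z_7] = 4/5·E[Z_6] = 65536/78125

65536/78125


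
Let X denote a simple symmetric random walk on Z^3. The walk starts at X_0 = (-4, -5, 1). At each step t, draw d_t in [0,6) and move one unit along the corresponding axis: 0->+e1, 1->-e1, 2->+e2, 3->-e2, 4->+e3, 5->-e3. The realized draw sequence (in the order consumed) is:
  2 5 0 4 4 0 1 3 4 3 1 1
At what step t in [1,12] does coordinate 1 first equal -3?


3

t=0: X=(-4, -5, 1), d=2 → +e2, X_1=(-4, -4, 1)
t=1: X=(-4, -4, 1), d=5 → -e3, X_2=(-4, -4, 0)
t=2: X=(-4, -4, 0), d=0 → +e1, X_3=(-3, -4, 0)
t=3: X=(-3, -4, 0), d=4 → +e3, X_4=(-3, -4, 1)
t=4: X=(-3, -4, 1), d=4 → +e3, X_5=(-3, -4, 2)
t=5: X=(-3, -4, 2), d=0 → +e1, X_6=(-2, -4, 2)
t=6: X=(-2, -4, 2), d=1 → -e1, X_7=(-3, -4, 2)
t=7: X=(-3, -4, 2), d=3 → -e2, X_8=(-3, -5, 2)
t=8: X=(-3, -5, 2), d=4 → +e3, X_9=(-3, -5, 3)
t=9: X=(-3, -5, 3), d=3 → -e2, X_10=(-3, -6, 3)
t=10: X=(-3, -6, 3), d=1 → -e1, X_11=(-4, -6, 3)
t=11: X=(-4, -6, 3), d=1 → -e1, X_12=(-5, -6, 3)


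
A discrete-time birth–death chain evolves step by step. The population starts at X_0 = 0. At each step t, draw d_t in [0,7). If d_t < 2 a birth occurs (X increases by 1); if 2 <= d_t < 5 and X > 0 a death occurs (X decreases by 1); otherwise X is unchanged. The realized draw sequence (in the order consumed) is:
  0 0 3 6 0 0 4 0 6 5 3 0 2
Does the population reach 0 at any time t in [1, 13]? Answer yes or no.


no

t=0: X=0, d=0 → birth, X_1=1
t=1: X=1, d=0 → birth, X_2=2
t=2: X=2, d=3 → death, X_3=1
t=3: X=1, d=6 → hold, X_4=1
t=4: X=1, d=0 → birth, X_5=2
t=5: X=2, d=0 → birth, X_6=3
t=6: X=3, d=4 → death, X_7=2
t=7: X=2, d=0 → birth, X_8=3
t=8: X=3, d=6 → hold, X_9=3
t=9: X=3, d=5 → hold, X_10=3
t=10: X=3, d=3 → death, X_11=2
t=11: X=2, d=0 → birth, X_12=3
t=12: X=3, d=2 → death, X_13=2


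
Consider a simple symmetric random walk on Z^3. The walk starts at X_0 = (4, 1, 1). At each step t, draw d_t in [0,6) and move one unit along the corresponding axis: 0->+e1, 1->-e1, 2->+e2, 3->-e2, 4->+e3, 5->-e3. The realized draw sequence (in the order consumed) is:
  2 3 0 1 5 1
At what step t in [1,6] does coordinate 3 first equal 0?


t=0: X=(4, 1, 1), d=2 → +e2, X_1=(4, 2, 1)
t=1: X=(4, 2, 1), d=3 → -e2, X_2=(4, 1, 1)
t=2: X=(4, 1, 1), d=0 → +e1, X_3=(5, 1, 1)
t=3: X=(5, 1, 1), d=1 → -e1, X_4=(4, 1, 1)
t=4: X=(4, 1, 1), d=5 → -e3, X_5=(4, 1, 0)
t=5: X=(4, 1, 0), d=1 → -e1, X_6=(3, 1, 0)

5


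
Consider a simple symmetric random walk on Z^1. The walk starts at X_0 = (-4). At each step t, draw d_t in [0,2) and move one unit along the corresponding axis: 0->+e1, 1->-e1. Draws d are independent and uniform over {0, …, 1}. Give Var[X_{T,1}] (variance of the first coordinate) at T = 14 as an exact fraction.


14

Outcome values over d=0..1: [1, -1]
Σy = 0, Σy² = 2, M = 2
μ = 0/2 = 0,  σ² = 2/2 − (0)² = 1
Independent increments: Var[X_14] = 14·σ² = 14·(1) = 14


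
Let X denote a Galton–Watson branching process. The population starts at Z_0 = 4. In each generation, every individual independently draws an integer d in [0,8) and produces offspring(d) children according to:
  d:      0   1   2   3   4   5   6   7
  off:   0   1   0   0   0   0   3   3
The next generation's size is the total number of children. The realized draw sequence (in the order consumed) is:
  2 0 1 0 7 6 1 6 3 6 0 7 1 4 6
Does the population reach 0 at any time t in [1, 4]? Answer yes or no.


no

gen 0: Z_0=4, draws=[2, 0, 1, 0], offspring=[0, 0, 1, 0], Z_1=1
gen 1: Z_1=1, draws=[7], offspring=[3], Z_2=3
gen 2: Z_2=3, draws=[6, 1, 6], offspring=[3, 1, 3], Z_3=7
gen 3: Z_3=7, draws=[3, 6, 0, 7, 1, 4, 6], offspring=[0, 3, 0, 3, 1, 0, 3], Z_4=10


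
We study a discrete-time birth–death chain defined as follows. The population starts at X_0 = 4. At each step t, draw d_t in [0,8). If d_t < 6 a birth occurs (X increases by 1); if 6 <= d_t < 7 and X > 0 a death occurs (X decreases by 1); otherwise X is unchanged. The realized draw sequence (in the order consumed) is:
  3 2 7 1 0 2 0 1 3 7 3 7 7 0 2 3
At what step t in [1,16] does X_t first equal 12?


9

t=0: X=4, d=3 → birth, X_1=5
t=1: X=5, d=2 → birth, X_2=6
t=2: X=6, d=7 → hold, X_3=6
t=3: X=6, d=1 → birth, X_4=7
t=4: X=7, d=0 → birth, X_5=8
t=5: X=8, d=2 → birth, X_6=9
t=6: X=9, d=0 → birth, X_7=10
t=7: X=10, d=1 → birth, X_8=11
t=8: X=11, d=3 → birth, X_9=12
t=9: X=12, d=7 → hold, X_10=12
t=10: X=12, d=3 → birth, X_11=13
t=11: X=13, d=7 → hold, X_12=13
t=12: X=13, d=7 → hold, X_13=13
t=13: X=13, d=0 → birth, X_14=14
t=14: X=14, d=2 → birth, X_15=15
t=15: X=15, d=3 → birth, X_16=16


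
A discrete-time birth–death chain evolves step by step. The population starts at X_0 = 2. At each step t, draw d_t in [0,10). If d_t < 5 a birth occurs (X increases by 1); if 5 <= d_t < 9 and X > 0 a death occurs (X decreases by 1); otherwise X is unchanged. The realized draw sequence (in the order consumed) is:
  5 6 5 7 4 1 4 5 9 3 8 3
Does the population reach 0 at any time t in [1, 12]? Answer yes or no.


yes

t=0: X=2, d=5 → death, X_1=1
t=1: X=1, d=6 → death, X_2=0
t=2: X=0, d=5 → hold, X_3=0
t=3: X=0, d=7 → hold, X_4=0
t=4: X=0, d=4 → birth, X_5=1
t=5: X=1, d=1 → birth, X_6=2
t=6: X=2, d=4 → birth, X_7=3
t=7: X=3, d=5 → death, X_8=2
t=8: X=2, d=9 → hold, X_9=2
t=9: X=2, d=3 → birth, X_10=3
t=10: X=3, d=8 → death, X_11=2
t=11: X=2, d=3 → birth, X_12=3


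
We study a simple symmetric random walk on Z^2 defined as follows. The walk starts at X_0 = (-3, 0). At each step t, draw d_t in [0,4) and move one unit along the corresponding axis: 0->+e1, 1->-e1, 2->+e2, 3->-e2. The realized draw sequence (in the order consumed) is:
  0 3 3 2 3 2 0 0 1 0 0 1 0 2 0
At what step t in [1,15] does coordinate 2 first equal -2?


3

t=0: X=(-3, 0), d=0 → +e1, X_1=(-2, 0)
t=1: X=(-2, 0), d=3 → -e2, X_2=(-2, -1)
t=2: X=(-2, -1), d=3 → -e2, X_3=(-2, -2)
t=3: X=(-2, -2), d=2 → +e2, X_4=(-2, -1)
t=4: X=(-2, -1), d=3 → -e2, X_5=(-2, -2)
t=5: X=(-2, -2), d=2 → +e2, X_6=(-2, -1)
t=6: X=(-2, -1), d=0 → +e1, X_7=(-1, -1)
t=7: X=(-1, -1), d=0 → +e1, X_8=(0, -1)
t=8: X=(0, -1), d=1 → -e1, X_9=(-1, -1)
t=9: X=(-1, -1), d=0 → +e1, X_10=(0, -1)
t=10: X=(0, -1), d=0 → +e1, X_11=(1, -1)
t=11: X=(1, -1), d=1 → -e1, X_12=(0, -1)
t=12: X=(0, -1), d=0 → +e1, X_13=(1, -1)
t=13: X=(1, -1), d=2 → +e2, X_14=(1, 0)
t=14: X=(1, 0), d=0 → +e1, X_15=(2, 0)


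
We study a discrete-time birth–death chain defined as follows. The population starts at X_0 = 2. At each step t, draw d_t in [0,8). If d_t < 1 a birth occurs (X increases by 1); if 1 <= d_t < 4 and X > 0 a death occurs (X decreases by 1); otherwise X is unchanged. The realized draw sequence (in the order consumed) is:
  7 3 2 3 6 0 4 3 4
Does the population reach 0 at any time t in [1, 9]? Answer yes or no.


yes

t=0: X=2, d=7 → hold, X_1=2
t=1: X=2, d=3 → death, X_2=1
t=2: X=1, d=2 → death, X_3=0
t=3: X=0, d=3 → hold, X_4=0
t=4: X=0, d=6 → hold, X_5=0
t=5: X=0, d=0 → birth, X_6=1
t=6: X=1, d=4 → hold, X_7=1
t=7: X=1, d=3 → death, X_8=0
t=8: X=0, d=4 → hold, X_9=0


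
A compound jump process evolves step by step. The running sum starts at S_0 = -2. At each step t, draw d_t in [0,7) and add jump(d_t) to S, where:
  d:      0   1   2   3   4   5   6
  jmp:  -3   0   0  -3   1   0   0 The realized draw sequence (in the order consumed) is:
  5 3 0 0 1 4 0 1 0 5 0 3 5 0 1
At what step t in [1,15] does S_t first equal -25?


14

t=0: S=-2, d=5, jump=0, S_1=-2
t=1: S=-2, d=3, jump=-3, S_2=-5
t=2: S=-5, d=0, jump=-3, S_3=-8
t=3: S=-8, d=0, jump=-3, S_4=-11
t=4: S=-11, d=1, jump=0, S_5=-11
t=5: S=-11, d=4, jump=1, S_6=-10
t=6: S=-10, d=0, jump=-3, S_7=-13
t=7: S=-13, d=1, jump=0, S_8=-13
t=8: S=-13, d=0, jump=-3, S_9=-16
t=9: S=-16, d=5, jump=0, S_10=-16
t=10: S=-16, d=0, jump=-3, S_11=-19
t=11: S=-19, d=3, jump=-3, S_12=-22
t=12: S=-22, d=5, jump=0, S_13=-22
t=13: S=-22, d=0, jump=-3, S_14=-25
t=14: S=-25, d=1, jump=0, S_15=-25


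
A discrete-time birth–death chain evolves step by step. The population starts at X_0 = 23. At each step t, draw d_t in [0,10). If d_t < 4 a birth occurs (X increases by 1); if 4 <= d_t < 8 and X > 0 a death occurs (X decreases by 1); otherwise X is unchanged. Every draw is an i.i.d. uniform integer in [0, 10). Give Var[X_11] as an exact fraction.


44/5

X can drop by at most 1 per step and X_0 = 23 > T = 11, so X_t >= 23 − t >= 12 > 0 for every t <= 11: the floor at 0 (the 'and X > 0' condition) never binds. Hence X_11 = X_0 + Σ_{t<11} Y_t with i.i.d. increments Y_t = y(d_t) ∈ {+1, −1, 0}.
Outcome values over d=0..9: [1, 1, 1, 1, -1, -1, -1, -1, 0, 0]
Σy = 0, Σy² = 8, M = 10
μ = 0/10 = 0,  σ² = 8/10 − (0)² = 4/5
Independent increments: Var[X_11] = 11·σ² = 11·(4/5) = 44/5


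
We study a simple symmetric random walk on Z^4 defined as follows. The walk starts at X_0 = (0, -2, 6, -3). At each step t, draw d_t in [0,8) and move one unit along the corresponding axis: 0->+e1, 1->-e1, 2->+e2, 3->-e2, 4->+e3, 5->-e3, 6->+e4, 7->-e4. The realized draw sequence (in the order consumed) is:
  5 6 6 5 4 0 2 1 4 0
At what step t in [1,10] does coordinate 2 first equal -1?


t=0: X=(0, -2, 6, -3), d=5 → -e3, X_1=(0, -2, 5, -3)
t=1: X=(0, -2, 5, -3), d=6 → +e4, X_2=(0, -2, 5, -2)
t=2: X=(0, -2, 5, -2), d=6 → +e4, X_3=(0, -2, 5, -1)
t=3: X=(0, -2, 5, -1), d=5 → -e3, X_4=(0, -2, 4, -1)
t=4: X=(0, -2, 4, -1), d=4 → +e3, X_5=(0, -2, 5, -1)
t=5: X=(0, -2, 5, -1), d=0 → +e1, X_6=(1, -2, 5, -1)
t=6: X=(1, -2, 5, -1), d=2 → +e2, X_7=(1, -1, 5, -1)
t=7: X=(1, -1, 5, -1), d=1 → -e1, X_8=(0, -1, 5, -1)
t=8: X=(0, -1, 5, -1), d=4 → +e3, X_9=(0, -1, 6, -1)
t=9: X=(0, -1, 6, -1), d=0 → +e1, X_10=(1, -1, 6, -1)

7


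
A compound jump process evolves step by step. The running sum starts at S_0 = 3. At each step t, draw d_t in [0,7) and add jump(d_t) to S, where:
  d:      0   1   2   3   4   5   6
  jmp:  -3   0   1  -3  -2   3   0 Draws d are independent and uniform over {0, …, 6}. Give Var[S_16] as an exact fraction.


Outcome values over d=0..6: [-3, 0, 1, -3, -2, 3, 0]
Σy = -4, Σy² = 32, M = 7
μ = -4/7 = -4/7,  σ² = 32/7 − (-4/7)² = 208/49
Independent increments: Var[S_16] = 16·σ² = 16·(208/49) = 3328/49

3328/49


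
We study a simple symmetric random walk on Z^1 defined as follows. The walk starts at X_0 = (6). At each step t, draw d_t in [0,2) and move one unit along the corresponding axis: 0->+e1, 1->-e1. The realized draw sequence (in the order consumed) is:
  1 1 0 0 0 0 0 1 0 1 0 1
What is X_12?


t=0: X=(6), d=1 → -e1, X_1=(5)
t=1: X=(5), d=1 → -e1, X_2=(4)
t=2: X=(4), d=0 → +e1, X_3=(5)
t=3: X=(5), d=0 → +e1, X_4=(6)
t=4: X=(6), d=0 → +e1, X_5=(7)
t=5: X=(7), d=0 → +e1, X_6=(8)
t=6: X=(8), d=0 → +e1, X_7=(9)
t=7: X=(9), d=1 → -e1, X_8=(8)
t=8: X=(8), d=0 → +e1, X_9=(9)
t=9: X=(9), d=1 → -e1, X_10=(8)
t=10: X=(8), d=0 → +e1, X_11=(9)
t=11: X=(9), d=1 → -e1, X_12=(8)

(8)


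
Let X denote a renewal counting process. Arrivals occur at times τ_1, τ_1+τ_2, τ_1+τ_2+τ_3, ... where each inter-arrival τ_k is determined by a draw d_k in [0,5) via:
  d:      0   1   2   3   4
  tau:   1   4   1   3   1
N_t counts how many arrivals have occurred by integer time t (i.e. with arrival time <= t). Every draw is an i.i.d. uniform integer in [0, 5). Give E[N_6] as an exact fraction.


46169/15625

Inter-arrival values over d=0..4: [1, 4, 1, 3, 1]
Each d has probability 1/5, so the pmf of τ is: f(1) = 3/5, f(3) = 1/5, f(4) = 1/5
Renewal equation for m(n) = E[N_n]: condition on τ_1 = k (if k <= n, one arrival plus a fresh copy on the remaining n−k steps): m(n) = F(n) + Σ_{k<=n} f(k)·m(n−k), where F(n) = P(τ <= n) and m(0) = 0
m(1) = F(1) = 3/5
m(2) = F(2) + f(1)·m(1) = 3/5 + 3/5·3/5 = 24/25
m(3) = F(3) + f(1)·m(2) = 4/5 + 3/5·24/25 = 172/125
m(4) = F(4) + f(1)·m(3) + f(3)·m(1) = 1 + 3/5·172/125 + 1/5·3/5 = 1216/625
m(5) = F(5) + f(1)·m(4) + f(3)·m(2) + f(4)·m(1) = 1 + 3/5·1216/625 + 1/5·24/25 + 1/5·3/5 = 7748/3125
m(6) = F(6) + f(1)·m(5) + f(3)·m(3) + f(4)·m(2) = 1 + 3/5·7748/3125 + 1/5·172/125 + 1/5·24/25 = 46169/15625
E[N_6] = m(6) = 46169/15625


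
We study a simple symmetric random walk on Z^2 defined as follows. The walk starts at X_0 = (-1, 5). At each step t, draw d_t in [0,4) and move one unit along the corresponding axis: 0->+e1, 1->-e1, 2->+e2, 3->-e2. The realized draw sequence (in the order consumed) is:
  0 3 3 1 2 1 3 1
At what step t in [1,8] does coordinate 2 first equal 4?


t=0: X=(-1, 5), d=0 → +e1, X_1=(0, 5)
t=1: X=(0, 5), d=3 → -e2, X_2=(0, 4)
t=2: X=(0, 4), d=3 → -e2, X_3=(0, 3)
t=3: X=(0, 3), d=1 → -e1, X_4=(-1, 3)
t=4: X=(-1, 3), d=2 → +e2, X_5=(-1, 4)
t=5: X=(-1, 4), d=1 → -e1, X_6=(-2, 4)
t=6: X=(-2, 4), d=3 → -e2, X_7=(-2, 3)
t=7: X=(-2, 3), d=1 → -e1, X_8=(-3, 3)

2


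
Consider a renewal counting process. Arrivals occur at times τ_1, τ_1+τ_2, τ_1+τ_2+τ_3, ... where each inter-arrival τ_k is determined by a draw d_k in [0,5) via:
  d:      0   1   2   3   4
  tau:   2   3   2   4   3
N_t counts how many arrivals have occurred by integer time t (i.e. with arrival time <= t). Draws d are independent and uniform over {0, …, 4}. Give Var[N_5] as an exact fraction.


Inter-arrival values over d=0..4: [2, 3, 2, 4, 3]
Each d has probability 1/5, so the pmf of τ is: f(2) = 2/5, f(3) = 2/5, f(4) = 1/5
Let p_n(j) = P(N_n = j), with p_0 = [1]. Condition on τ_1: p_n(0) = P(τ > n), and for j >= 1, p_n(j) = Σ_{k<=n} f(k)·p_{n−k}(j−1)
p_1 = [1]  (j = 0)
p_2 = [3/5, 2/5]  (j = 0..1)
p_3 = [1/5, 4/5]  (j = 0..1)
p_4 = [0, 21/25, 4/25]  (j = 0..2)
p_5 = [0, 13/25, 12/25]  (j = 0..2)
E[N_5] = Σ j·p_5(j) = 37/25;  E[N_5²] = Σ j²·p_5(j) = 61/25
Var[N_5] = 61/25 − (37/25)² = 156/625

156/625


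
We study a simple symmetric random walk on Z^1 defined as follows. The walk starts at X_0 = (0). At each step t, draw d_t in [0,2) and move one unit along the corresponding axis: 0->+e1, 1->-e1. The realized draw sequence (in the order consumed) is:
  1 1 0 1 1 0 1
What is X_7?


(-3)

t=0: X=(0), d=1 → -e1, X_1=(-1)
t=1: X=(-1), d=1 → -e1, X_2=(-2)
t=2: X=(-2), d=0 → +e1, X_3=(-1)
t=3: X=(-1), d=1 → -e1, X_4=(-2)
t=4: X=(-2), d=1 → -e1, X_5=(-3)
t=5: X=(-3), d=0 → +e1, X_6=(-2)
t=6: X=(-2), d=1 → -e1, X_7=(-3)


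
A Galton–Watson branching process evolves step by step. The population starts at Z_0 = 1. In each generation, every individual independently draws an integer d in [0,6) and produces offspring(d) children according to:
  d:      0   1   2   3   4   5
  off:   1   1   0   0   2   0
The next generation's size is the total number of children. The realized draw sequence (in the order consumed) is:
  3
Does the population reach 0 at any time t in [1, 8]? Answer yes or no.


gen 0: Z_0=1, draws=[3], offspring=[0], Z_1=0
gen 1: Z_1=0, draws=[], offspring=[], Z_2=0
gen 2: Z_2=0, draws=[], offspring=[], Z_3=0
gen 3: Z_3=0, draws=[], offspring=[], Z_4=0
gen 4: Z_4=0, draws=[], offspring=[], Z_5=0
gen 5: Z_5=0, draws=[], offspring=[], Z_6=0
gen 6: Z_6=0, draws=[], offspring=[], Z_7=0
gen 7: Z_7=0, draws=[], offspring=[], Z_8=0

yes
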